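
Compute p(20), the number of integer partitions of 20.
p(20) = 627

Compute p(n) via the recurrence p(n, m) = p(n, m−1) + p(n−m, m), where p(n, m) counts partitions of n with all parts ≤ m and p(n) = p(n, n). The base cases are p(0, m) = 1 and p(n, 0) = 0 for n > 0. Filling the table yields p(20) = 627. (Euler's pentagonal recurrence is an alternative.)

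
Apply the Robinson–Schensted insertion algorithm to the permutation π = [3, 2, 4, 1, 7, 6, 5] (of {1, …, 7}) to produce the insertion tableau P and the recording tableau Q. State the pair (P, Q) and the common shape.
P = [1, 4, 5] / [2, 6] / [3, 7];  Q = [1, 3, 5] / [2, 6] / [4, 7];  common shape = (3, 2, 2)

Row-insert the values π_1, π_2, … into P one at a time, bumping the leftmost entry strictly greater than the inserted value down to the next row. The recording tableau Q records, in position (i, j), the step at which that cell was added to P.
  Insert 3 (step 1): P = [3];  Q = [1]
  Insert 2 (step 2): P = [2] / [3];  Q = [1] / [2]
  Insert 4 (step 3): P = [2, 4] / [3];  Q = [1, 3] / [2]
  Insert 1 (step 4): P = [1, 4] / [2] / [3];  Q = [1, 3] / [2] / [4]
  Insert 7 (step 5): P = [1, 4, 7] / [2] / [3];  Q = [1, 3, 5] / [2] / [4]
  Insert 6 (step 6): P = [1, 4, 6] / [2, 7] / [3];  Q = [1, 3, 5] / [2, 6] / [4]
  Insert 5 (step 7): P = [1, 4, 5] / [2, 6] / [3, 7];  Q = [1, 3, 5] / [2, 6] / [4, 7]
Final shape: (3, 2, 2).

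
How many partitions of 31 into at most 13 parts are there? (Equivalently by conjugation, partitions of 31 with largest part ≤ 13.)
p(31, parts ≤ 13) = 5635

Use the recurrence p(n, m) = p(n, m−1) + p(n−m, m): either the largest part is < m (count p(n, m−1)) or the largest part is exactly m (remove one copy of m, count p(n−m, m)). With p(0, ·) = 1 this gives p(31, parts ≤ 13) = 5635. (By conjugating Young diagrams, this also counts partitions of 31 into at most 13 parts.)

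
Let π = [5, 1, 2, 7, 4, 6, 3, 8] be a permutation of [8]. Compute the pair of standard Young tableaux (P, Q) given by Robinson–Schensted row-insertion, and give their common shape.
P = [1, 2, 3, 6, 8] / [4, 7] / [5];  Q = [1, 3, 4, 6, 8] / [2, 5] / [7];  common shape = (5, 2, 1)

Row-insert the values π_1, π_2, … into P one at a time, bumping the leftmost entry strictly greater than the inserted value down to the next row. The recording tableau Q records, in position (i, j), the step at which that cell was added to P.
  Insert 5 (step 1): P = [5];  Q = [1]
  Insert 1 (step 2): P = [1] / [5];  Q = [1] / [2]
  Insert 2 (step 3): P = [1, 2] / [5];  Q = [1, 3] / [2]
  Insert 7 (step 4): P = [1, 2, 7] / [5];  Q = [1, 3, 4] / [2]
  Insert 4 (step 5): P = [1, 2, 4] / [5, 7];  Q = [1, 3, 4] / [2, 5]
  Insert 6 (step 6): P = [1, 2, 4, 6] / [5, 7];  Q = [1, 3, 4, 6] / [2, 5]
  Insert 3 (step 7): P = [1, 2, 3, 6] / [4, 7] / [5];  Q = [1, 3, 4, 6] / [2, 5] / [7]
  Insert 8 (step 8): P = [1, 2, 3, 6, 8] / [4, 7] / [5];  Q = [1, 3, 4, 6, 8] / [2, 5] / [7]
Final shape: (5, 2, 1).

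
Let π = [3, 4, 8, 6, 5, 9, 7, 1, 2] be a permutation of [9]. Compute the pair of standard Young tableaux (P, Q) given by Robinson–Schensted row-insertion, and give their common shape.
P = [1, 2, 5, 7] / [3, 4] / [6, 9] / [8];  Q = [1, 2, 3, 6] / [4, 7] / [5, 9] / [8];  common shape = (4, 2, 2, 1)

Row-insert the values π_1, π_2, … into P one at a time, bumping the leftmost entry strictly greater than the inserted value down to the next row. The recording tableau Q records, in position (i, j), the step at which that cell was added to P.
  Insert 3 (step 1): P = [3];  Q = [1]
  Insert 4 (step 2): P = [3, 4];  Q = [1, 2]
  Insert 8 (step 3): P = [3, 4, 8];  Q = [1, 2, 3]
  Insert 6 (step 4): P = [3, 4, 6] / [8];  Q = [1, 2, 3] / [4]
  Insert 5 (step 5): P = [3, 4, 5] / [6] / [8];  Q = [1, 2, 3] / [4] / [5]
  Insert 9 (step 6): P = [3, 4, 5, 9] / [6] / [8];  Q = [1, 2, 3, 6] / [4] / [5]
  Insert 7 (step 7): P = [3, 4, 5, 7] / [6, 9] / [8];  Q = [1, 2, 3, 6] / [4, 7] / [5]
  Insert 1 (step 8): P = [1, 4, 5, 7] / [3, 9] / [6] / [8];  Q = [1, 2, 3, 6] / [4, 7] / [5] / [8]
  Insert 2 (step 9): P = [1, 2, 5, 7] / [3, 4] / [6, 9] / [8];  Q = [1, 2, 3, 6] / [4, 7] / [5, 9] / [8]
Final shape: (4, 2, 2, 1).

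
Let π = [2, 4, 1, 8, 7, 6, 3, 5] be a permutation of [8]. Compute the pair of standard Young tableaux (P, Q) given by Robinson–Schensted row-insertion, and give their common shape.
P = [1, 3, 5] / [2, 4, 6] / [7] / [8];  Q = [1, 2, 4] / [3, 5, 8] / [6] / [7];  common shape = (3, 3, 1, 1)

Row-insert the values π_1, π_2, … into P one at a time, bumping the leftmost entry strictly greater than the inserted value down to the next row. The recording tableau Q records, in position (i, j), the step at which that cell was added to P.
  Insert 2 (step 1): P = [2];  Q = [1]
  Insert 4 (step 2): P = [2, 4];  Q = [1, 2]
  Insert 1 (step 3): P = [1, 4] / [2];  Q = [1, 2] / [3]
  Insert 8 (step 4): P = [1, 4, 8] / [2];  Q = [1, 2, 4] / [3]
  Insert 7 (step 5): P = [1, 4, 7] / [2, 8];  Q = [1, 2, 4] / [3, 5]
  Insert 6 (step 6): P = [1, 4, 6] / [2, 7] / [8];  Q = [1, 2, 4] / [3, 5] / [6]
  Insert 3 (step 7): P = [1, 3, 6] / [2, 4] / [7] / [8];  Q = [1, 2, 4] / [3, 5] / [6] / [7]
  Insert 5 (step 8): P = [1, 3, 5] / [2, 4, 6] / [7] / [8];  Q = [1, 2, 4] / [3, 5, 8] / [6] / [7]
Final shape: (3, 3, 1, 1).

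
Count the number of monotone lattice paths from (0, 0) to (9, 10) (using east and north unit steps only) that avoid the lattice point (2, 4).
Number of paths = 66638

Total paths from (0, 0) to (9, 10): C(19, 9) = 92378. Paths through (2, 4): (paths (0, 0) → (2, 4)) × (paths (2, 4) → (9, 10)) = C(6, 2) · C(13, 7) = 15 · 1716 = 25740. Avoidance count = 92378 − 25740 = 66638.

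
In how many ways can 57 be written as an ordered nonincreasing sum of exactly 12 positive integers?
p(57, 12 parts) = 48849

Partitions of n into exactly k parts are in bijection with partitions of n − k into at most k parts (subtract 1 from each part). So p(57, exactly 12) = p(45, parts ≤ 12). Computing via the recurrence p(m, j) = p(m, j−1) + p(m−j, j) gives 48849.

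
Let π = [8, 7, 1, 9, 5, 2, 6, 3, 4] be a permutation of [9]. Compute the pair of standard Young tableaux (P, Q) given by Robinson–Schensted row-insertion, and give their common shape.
P = [1, 2, 3, 4] / [5, 6] / [7, 9] / [8];  Q = [1, 4, 7, 9] / [2, 5] / [3, 8] / [6];  common shape = (4, 2, 2, 1)

Row-insert the values π_1, π_2, … into P one at a time, bumping the leftmost entry strictly greater than the inserted value down to the next row. The recording tableau Q records, in position (i, j), the step at which that cell was added to P.
  Insert 8 (step 1): P = [8];  Q = [1]
  Insert 7 (step 2): P = [7] / [8];  Q = [1] / [2]
  Insert 1 (step 3): P = [1] / [7] / [8];  Q = [1] / [2] / [3]
  Insert 9 (step 4): P = [1, 9] / [7] / [8];  Q = [1, 4] / [2] / [3]
  Insert 5 (step 5): P = [1, 5] / [7, 9] / [8];  Q = [1, 4] / [2, 5] / [3]
  Insert 2 (step 6): P = [1, 2] / [5, 9] / [7] / [8];  Q = [1, 4] / [2, 5] / [3] / [6]
  Insert 6 (step 7): P = [1, 2, 6] / [5, 9] / [7] / [8];  Q = [1, 4, 7] / [2, 5] / [3] / [6]
  Insert 3 (step 8): P = [1, 2, 3] / [5, 6] / [7, 9] / [8];  Q = [1, 4, 7] / [2, 5] / [3, 8] / [6]
  Insert 4 (step 9): P = [1, 2, 3, 4] / [5, 6] / [7, 9] / [8];  Q = [1, 4, 7, 9] / [2, 5] / [3, 8] / [6]
Final shape: (4, 2, 2, 1).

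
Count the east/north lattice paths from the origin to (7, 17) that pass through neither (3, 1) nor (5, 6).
Number of paths = 297240

Inclusion–exclusion. Total paths: C(24, 7) = 346104. Through P₁: C(4, 3)·C(20, 4) = 19380. Through P₂: C(11, 5)·C(13, 2) = 36036. Since P₁ is strictly southwest of P₂, a monotone path through both must visit P₁ then P₂; paths through both = C(4, 3)·C(7, 2)·C(13, 2) = 6552. Avoid both = 346104 − 19380 − 36036 + 6552 = 297240.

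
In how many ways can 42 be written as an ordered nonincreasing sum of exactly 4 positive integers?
p(42, 4 parts) = 551

Partitions of n into exactly k parts are in bijection with partitions of n − k into at most k parts (subtract 1 from each part). So p(42, exactly 4) = p(38, parts ≤ 4). Computing via the recurrence p(m, j) = p(m, j−1) + p(m−j, j) gives 551.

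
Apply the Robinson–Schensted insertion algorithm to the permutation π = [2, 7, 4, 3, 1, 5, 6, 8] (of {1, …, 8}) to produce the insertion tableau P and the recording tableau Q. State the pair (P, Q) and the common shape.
P = [1, 3, 5, 6, 8] / [2] / [4] / [7];  Q = [1, 2, 6, 7, 8] / [3] / [4] / [5];  common shape = (5, 1, 1, 1)

Row-insert the values π_1, π_2, … into P one at a time, bumping the leftmost entry strictly greater than the inserted value down to the next row. The recording tableau Q records, in position (i, j), the step at which that cell was added to P.
  Insert 2 (step 1): P = [2];  Q = [1]
  Insert 7 (step 2): P = [2, 7];  Q = [1, 2]
  Insert 4 (step 3): P = [2, 4] / [7];  Q = [1, 2] / [3]
  Insert 3 (step 4): P = [2, 3] / [4] / [7];  Q = [1, 2] / [3] / [4]
  Insert 1 (step 5): P = [1, 3] / [2] / [4] / [7];  Q = [1, 2] / [3] / [4] / [5]
  Insert 5 (step 6): P = [1, 3, 5] / [2] / [4] / [7];  Q = [1, 2, 6] / [3] / [4] / [5]
  Insert 6 (step 7): P = [1, 3, 5, 6] / [2] / [4] / [7];  Q = [1, 2, 6, 7] / [3] / [4] / [5]
  Insert 8 (step 8): P = [1, 3, 5, 6, 8] / [2] / [4] / [7];  Q = [1, 2, 6, 7, 8] / [3] / [4] / [5]
Final shape: (5, 1, 1, 1).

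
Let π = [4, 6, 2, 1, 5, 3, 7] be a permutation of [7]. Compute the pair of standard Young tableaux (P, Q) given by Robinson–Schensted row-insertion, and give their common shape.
P = [1, 3, 7] / [2, 5] / [4, 6];  Q = [1, 2, 7] / [3, 5] / [4, 6];  common shape = (3, 2, 2)

Row-insert the values π_1, π_2, … into P one at a time, bumping the leftmost entry strictly greater than the inserted value down to the next row. The recording tableau Q records, in position (i, j), the step at which that cell was added to P.
  Insert 4 (step 1): P = [4];  Q = [1]
  Insert 6 (step 2): P = [4, 6];  Q = [1, 2]
  Insert 2 (step 3): P = [2, 6] / [4];  Q = [1, 2] / [3]
  Insert 1 (step 4): P = [1, 6] / [2] / [4];  Q = [1, 2] / [3] / [4]
  Insert 5 (step 5): P = [1, 5] / [2, 6] / [4];  Q = [1, 2] / [3, 5] / [4]
  Insert 3 (step 6): P = [1, 3] / [2, 5] / [4, 6];  Q = [1, 2] / [3, 5] / [4, 6]
  Insert 7 (step 7): P = [1, 3, 7] / [2, 5] / [4, 6];  Q = [1, 2, 7] / [3, 5] / [4, 6]
Final shape: (3, 2, 2).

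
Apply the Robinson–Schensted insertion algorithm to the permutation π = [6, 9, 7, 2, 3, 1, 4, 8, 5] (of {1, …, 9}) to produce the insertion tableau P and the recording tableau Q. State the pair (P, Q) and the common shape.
P = [1, 3, 4, 5] / [2, 7, 8] / [6] / [9];  Q = [1, 2, 7, 8] / [3, 5, 9] / [4] / [6];  common shape = (4, 3, 1, 1)

Row-insert the values π_1, π_2, … into P one at a time, bumping the leftmost entry strictly greater than the inserted value down to the next row. The recording tableau Q records, in position (i, j), the step at which that cell was added to P.
  Insert 6 (step 1): P = [6];  Q = [1]
  Insert 9 (step 2): P = [6, 9];  Q = [1, 2]
  Insert 7 (step 3): P = [6, 7] / [9];  Q = [1, 2] / [3]
  Insert 2 (step 4): P = [2, 7] / [6] / [9];  Q = [1, 2] / [3] / [4]
  Insert 3 (step 5): P = [2, 3] / [6, 7] / [9];  Q = [1, 2] / [3, 5] / [4]
  Insert 1 (step 6): P = [1, 3] / [2, 7] / [6] / [9];  Q = [1, 2] / [3, 5] / [4] / [6]
  Insert 4 (step 7): P = [1, 3, 4] / [2, 7] / [6] / [9];  Q = [1, 2, 7] / [3, 5] / [4] / [6]
  Insert 8 (step 8): P = [1, 3, 4, 8] / [2, 7] / [6] / [9];  Q = [1, 2, 7, 8] / [3, 5] / [4] / [6]
  Insert 5 (step 9): P = [1, 3, 4, 5] / [2, 7, 8] / [6] / [9];  Q = [1, 2, 7, 8] / [3, 5, 9] / [4] / [6]
Final shape: (4, 3, 1, 1).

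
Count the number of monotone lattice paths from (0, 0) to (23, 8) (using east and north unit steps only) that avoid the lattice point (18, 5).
Number of paths = 6004381

Total paths from (0, 0) to (23, 8): C(31, 23) = 7888725. Paths through (18, 5): (paths (0, 0) → (18, 5)) × (paths (18, 5) → (23, 8)) = C(23, 18) · C(8, 5) = 33649 · 56 = 1884344. Avoidance count = 7888725 − 1884344 = 6004381.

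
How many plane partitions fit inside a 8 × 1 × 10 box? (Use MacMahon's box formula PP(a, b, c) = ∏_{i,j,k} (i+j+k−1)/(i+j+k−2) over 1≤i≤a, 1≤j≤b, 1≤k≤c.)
PP(8, 1, 10) = 43758

Evaluate the triple product over i = 1..8, j = 1..1, k = 1..10. The factors are (2/1) · (3/2) · (4/3) · (5/4) · (6/5) · (7/6) · (8/7) · (9/8) · … (80 factors total). The numerators and denominators telescope so the product is an integer; carrying out the multiplication exactly gives PP(8, 1, 10) = 43758.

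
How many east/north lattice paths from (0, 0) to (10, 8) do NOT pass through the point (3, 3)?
Number of paths = 27918

Total paths from (0, 0) to (10, 8): C(18, 10) = 43758. Paths through (3, 3): (paths (0, 0) → (3, 3)) × (paths (3, 3) → (10, 8)) = C(6, 3) · C(12, 7) = 20 · 792 = 15840. Avoidance count = 43758 − 15840 = 27918.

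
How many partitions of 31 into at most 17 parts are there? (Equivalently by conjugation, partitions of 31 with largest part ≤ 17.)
p(31, parts ≤ 17) = 6469

Use the recurrence p(n, m) = p(n, m−1) + p(n−m, m): either the largest part is < m (count p(n, m−1)) or the largest part is exactly m (remove one copy of m, count p(n−m, m)). With p(0, ·) = 1 this gives p(31, parts ≤ 17) = 6469. (By conjugating Young diagrams, this also counts partitions of 31 into at most 17 parts.)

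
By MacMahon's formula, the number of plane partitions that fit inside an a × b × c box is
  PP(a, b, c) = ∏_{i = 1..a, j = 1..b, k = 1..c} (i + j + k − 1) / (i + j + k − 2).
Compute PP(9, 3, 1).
PP(9, 3, 1) = 220

Evaluate the triple product over i = 1..9, j = 1..3, k = 1..1. The factors are (2/1) · (3/2) · (4/3) · (3/2) · (4/3) · (5/4) · (4/3) · (5/4) · … (27 factors total). The numerators and denominators telescope so the product is an integer; carrying out the multiplication exactly gives PP(9, 3, 1) = 220.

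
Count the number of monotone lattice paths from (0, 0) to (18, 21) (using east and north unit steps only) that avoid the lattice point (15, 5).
Number of paths = 62344120614

Total paths from (0, 0) to (18, 21): C(39, 18) = 62359143990. Paths through (15, 5): (paths (0, 0) → (15, 5)) × (paths (15, 5) → (18, 21)) = C(20, 15) · C(19, 3) = 15504 · 969 = 15023376. Avoidance count = 62359143990 − 15023376 = 62344120614.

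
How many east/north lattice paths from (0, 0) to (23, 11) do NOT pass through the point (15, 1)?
Number of paths = 285397632

Total paths from (0, 0) to (23, 11): C(34, 23) = 286097760. Paths through (15, 1): (paths (0, 0) → (15, 1)) × (paths (15, 1) → (23, 11)) = C(16, 15) · C(18, 8) = 16 · 43758 = 700128. Avoidance count = 286097760 − 700128 = 285397632.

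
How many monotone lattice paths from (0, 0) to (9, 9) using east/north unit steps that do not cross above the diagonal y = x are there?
C_9 = 4862

These NE paths below the diagonal are counted by the Catalan number C_n = (1/(n + 1)) · C(2n, n). For n = 9: C_9 = (1/10) · C(18, 9) = 48620/10 = 4862.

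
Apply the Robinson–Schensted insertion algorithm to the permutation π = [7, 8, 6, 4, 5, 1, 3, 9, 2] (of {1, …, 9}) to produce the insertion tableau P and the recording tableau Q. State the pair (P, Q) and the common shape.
P = [1, 2, 9] / [3, 5] / [4, 8] / [6] / [7];  Q = [1, 2, 8] / [3, 5] / [4, 7] / [6] / [9];  common shape = (3, 2, 2, 1, 1)

Row-insert the values π_1, π_2, … into P one at a time, bumping the leftmost entry strictly greater than the inserted value down to the next row. The recording tableau Q records, in position (i, j), the step at which that cell was added to P.
  Insert 7 (step 1): P = [7];  Q = [1]
  Insert 8 (step 2): P = [7, 8];  Q = [1, 2]
  Insert 6 (step 3): P = [6, 8] / [7];  Q = [1, 2] / [3]
  Insert 4 (step 4): P = [4, 8] / [6] / [7];  Q = [1, 2] / [3] / [4]
  Insert 5 (step 5): P = [4, 5] / [6, 8] / [7];  Q = [1, 2] / [3, 5] / [4]
  Insert 1 (step 6): P = [1, 5] / [4, 8] / [6] / [7];  Q = [1, 2] / [3, 5] / [4] / [6]
  Insert 3 (step 7): P = [1, 3] / [4, 5] / [6, 8] / [7];  Q = [1, 2] / [3, 5] / [4, 7] / [6]
  Insert 9 (step 8): P = [1, 3, 9] / [4, 5] / [6, 8] / [7];  Q = [1, 2, 8] / [3, 5] / [4, 7] / [6]
  Insert 2 (step 9): P = [1, 2, 9] / [3, 5] / [4, 8] / [6] / [7];  Q = [1, 2, 8] / [3, 5] / [4, 7] / [6] / [9]
Final shape: (3, 2, 2, 1, 1).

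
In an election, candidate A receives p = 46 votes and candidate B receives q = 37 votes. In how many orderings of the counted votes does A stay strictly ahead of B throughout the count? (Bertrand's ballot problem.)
Strict-lead orderings = 56488824475144955089560

Total orderings of the 83 votes with 46 for A: C(83, 46) = 520952492381892363603720. By the Bertrand ballot formula (Cycle Lemma / reflection principle), the number of orderings in which A is strictly ahead of B throughout is (p − q)/(p + q) · C(p + q, p) = (46 − 37)/(46 + 37) · 520952492381892363603720 = 56488824475144955089560.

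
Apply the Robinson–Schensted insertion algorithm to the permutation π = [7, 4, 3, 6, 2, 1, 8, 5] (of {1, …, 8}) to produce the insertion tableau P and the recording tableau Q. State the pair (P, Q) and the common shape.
P = [1, 5, 8] / [2, 6] / [3] / [4] / [7];  Q = [1, 4, 7] / [2, 8] / [3] / [5] / [6];  common shape = (3, 2, 1, 1, 1)

Row-insert the values π_1, π_2, … into P one at a time, bumping the leftmost entry strictly greater than the inserted value down to the next row. The recording tableau Q records, in position (i, j), the step at which that cell was added to P.
  Insert 7 (step 1): P = [7];  Q = [1]
  Insert 4 (step 2): P = [4] / [7];  Q = [1] / [2]
  Insert 3 (step 3): P = [3] / [4] / [7];  Q = [1] / [2] / [3]
  Insert 6 (step 4): P = [3, 6] / [4] / [7];  Q = [1, 4] / [2] / [3]
  Insert 2 (step 5): P = [2, 6] / [3] / [4] / [7];  Q = [1, 4] / [2] / [3] / [5]
  Insert 1 (step 6): P = [1, 6] / [2] / [3] / [4] / [7];  Q = [1, 4] / [2] / [3] / [5] / [6]
  Insert 8 (step 7): P = [1, 6, 8] / [2] / [3] / [4] / [7];  Q = [1, 4, 7] / [2] / [3] / [5] / [6]
  Insert 5 (step 8): P = [1, 5, 8] / [2, 6] / [3] / [4] / [7];  Q = [1, 4, 7] / [2, 8] / [3] / [5] / [6]
Final shape: (3, 2, 1, 1, 1).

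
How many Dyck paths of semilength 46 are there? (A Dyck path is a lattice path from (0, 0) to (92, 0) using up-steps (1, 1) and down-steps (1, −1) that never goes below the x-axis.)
C_46 = 8740328711533173390046320

These Dyck paths are counted by the Catalan number C_n = (1/(n + 1)) · C(2n, n). For n = 46: C_46 = (1/47) · C(92, 46) = 410795449442059149332177040/47 = 8740328711533173390046320.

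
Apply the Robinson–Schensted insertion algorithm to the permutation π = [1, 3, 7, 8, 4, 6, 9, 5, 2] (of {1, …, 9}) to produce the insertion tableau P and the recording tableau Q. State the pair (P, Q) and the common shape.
P = [1, 2, 4, 5, 9] / [3, 8] / [6] / [7];  Q = [1, 2, 3, 4, 7] / [5, 6] / [8] / [9];  common shape = (5, 2, 1, 1)

Row-insert the values π_1, π_2, … into P one at a time, bumping the leftmost entry strictly greater than the inserted value down to the next row. The recording tableau Q records, in position (i, j), the step at which that cell was added to P.
  Insert 1 (step 1): P = [1];  Q = [1]
  Insert 3 (step 2): P = [1, 3];  Q = [1, 2]
  Insert 7 (step 3): P = [1, 3, 7];  Q = [1, 2, 3]
  Insert 8 (step 4): P = [1, 3, 7, 8];  Q = [1, 2, 3, 4]
  Insert 4 (step 5): P = [1, 3, 4, 8] / [7];  Q = [1, 2, 3, 4] / [5]
  Insert 6 (step 6): P = [1, 3, 4, 6] / [7, 8];  Q = [1, 2, 3, 4] / [5, 6]
  Insert 9 (step 7): P = [1, 3, 4, 6, 9] / [7, 8];  Q = [1, 2, 3, 4, 7] / [5, 6]
  Insert 5 (step 8): P = [1, 3, 4, 5, 9] / [6, 8] / [7];  Q = [1, 2, 3, 4, 7] / [5, 6] / [8]
  Insert 2 (step 9): P = [1, 2, 4, 5, 9] / [3, 8] / [6] / [7];  Q = [1, 2, 3, 4, 7] / [5, 6] / [8] / [9]
Final shape: (5, 2, 1, 1).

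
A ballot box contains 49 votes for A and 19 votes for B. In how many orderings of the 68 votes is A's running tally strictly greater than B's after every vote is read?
Strict-lead orderings = 14786682833637000

Total orderings of the 68 votes with 49 for A: C(68, 49) = 33516481089577200. By the Bertrand ballot formula (Cycle Lemma / reflection principle), the number of orderings in which A is strictly ahead of B throughout is (p − q)/(p + q) · C(p + q, p) = (49 − 19)/(49 + 19) · 33516481089577200 = 14786682833637000.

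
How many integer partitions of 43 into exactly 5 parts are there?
p(43, 5 parts) = 1469

Partitions of n into exactly k parts are in bijection with partitions of n − k into at most k parts (subtract 1 from each part). So p(43, exactly 5) = p(38, parts ≤ 5). Computing via the recurrence p(m, j) = p(m, j−1) + p(m−j, j) gives 1469.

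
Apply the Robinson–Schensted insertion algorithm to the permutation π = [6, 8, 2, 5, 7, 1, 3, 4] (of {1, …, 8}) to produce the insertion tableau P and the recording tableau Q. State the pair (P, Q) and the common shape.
P = [1, 3, 4] / [2, 5, 7] / [6, 8];  Q = [1, 2, 5] / [3, 4, 8] / [6, 7];  common shape = (3, 3, 2)

Row-insert the values π_1, π_2, … into P one at a time, bumping the leftmost entry strictly greater than the inserted value down to the next row. The recording tableau Q records, in position (i, j), the step at which that cell was added to P.
  Insert 6 (step 1): P = [6];  Q = [1]
  Insert 8 (step 2): P = [6, 8];  Q = [1, 2]
  Insert 2 (step 3): P = [2, 8] / [6];  Q = [1, 2] / [3]
  Insert 5 (step 4): P = [2, 5] / [6, 8];  Q = [1, 2] / [3, 4]
  Insert 7 (step 5): P = [2, 5, 7] / [6, 8];  Q = [1, 2, 5] / [3, 4]
  Insert 1 (step 6): P = [1, 5, 7] / [2, 8] / [6];  Q = [1, 2, 5] / [3, 4] / [6]
  Insert 3 (step 7): P = [1, 3, 7] / [2, 5] / [6, 8];  Q = [1, 2, 5] / [3, 4] / [6, 7]
  Insert 4 (step 8): P = [1, 3, 4] / [2, 5, 7] / [6, 8];  Q = [1, 2, 5] / [3, 4, 8] / [6, 7]
Final shape: (3, 3, 2).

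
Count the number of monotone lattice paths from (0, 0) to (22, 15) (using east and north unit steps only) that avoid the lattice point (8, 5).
Number of paths = 6840063288

Total paths from (0, 0) to (22, 15): C(37, 22) = 9364199760. Paths through (8, 5): (paths (0, 0) → (8, 5)) × (paths (8, 5) → (22, 15)) = C(13, 8) · C(24, 14) = 1287 · 1961256 = 2524136472. Avoidance count = 9364199760 − 2524136472 = 6840063288.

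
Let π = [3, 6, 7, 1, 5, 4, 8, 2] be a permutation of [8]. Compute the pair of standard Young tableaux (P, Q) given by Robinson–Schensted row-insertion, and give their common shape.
P = [1, 2, 7, 8] / [3, 4] / [5] / [6];  Q = [1, 2, 3, 7] / [4, 5] / [6] / [8];  common shape = (4, 2, 1, 1)

Row-insert the values π_1, π_2, … into P one at a time, bumping the leftmost entry strictly greater than the inserted value down to the next row. The recording tableau Q records, in position (i, j), the step at which that cell was added to P.
  Insert 3 (step 1): P = [3];  Q = [1]
  Insert 6 (step 2): P = [3, 6];  Q = [1, 2]
  Insert 7 (step 3): P = [3, 6, 7];  Q = [1, 2, 3]
  Insert 1 (step 4): P = [1, 6, 7] / [3];  Q = [1, 2, 3] / [4]
  Insert 5 (step 5): P = [1, 5, 7] / [3, 6];  Q = [1, 2, 3] / [4, 5]
  Insert 4 (step 6): P = [1, 4, 7] / [3, 5] / [6];  Q = [1, 2, 3] / [4, 5] / [6]
  Insert 8 (step 7): P = [1, 4, 7, 8] / [3, 5] / [6];  Q = [1, 2, 3, 7] / [4, 5] / [6]
  Insert 2 (step 8): P = [1, 2, 7, 8] / [3, 4] / [5] / [6];  Q = [1, 2, 3, 7] / [4, 5] / [6] / [8]
Final shape: (4, 2, 1, 1).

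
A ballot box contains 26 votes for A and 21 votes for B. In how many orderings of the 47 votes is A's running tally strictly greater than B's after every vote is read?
Strict-lead orderings = 1335293573130

Total orderings of the 47 votes with 26 for A: C(47, 26) = 12551759587422. By the Bertrand ballot formula (Cycle Lemma / reflection principle), the number of orderings in which A is strictly ahead of B throughout is (p − q)/(p + q) · C(p + q, p) = (26 − 21)/(26 + 21) · 12551759587422 = 1335293573130.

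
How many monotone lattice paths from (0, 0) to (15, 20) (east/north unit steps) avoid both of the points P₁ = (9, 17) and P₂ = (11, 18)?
Number of paths = 2607126360

Inclusion–exclusion. Total paths: C(35, 15) = 3247943160. Through P₁: C(26, 9)·C(9, 6) = 262462200. Through P₂: C(29, 11)·C(6, 4) = 518959350. Since P₁ is strictly southwest of P₂, a monotone path through both must visit P₁ then P₂; paths through both = C(26, 9)·C(3, 2)·C(6, 4) = 140604750. Avoid both = 3247943160 − 262462200 − 518959350 + 140604750 = 2607126360.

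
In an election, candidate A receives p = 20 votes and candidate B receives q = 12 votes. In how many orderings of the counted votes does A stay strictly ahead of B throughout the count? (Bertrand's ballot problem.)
Strict-lead orderings = 56448210

Total orderings of the 32 votes with 20 for A: C(32, 20) = 225792840. By the Bertrand ballot formula (Cycle Lemma / reflection principle), the number of orderings in which A is strictly ahead of B throughout is (p − q)/(p + q) · C(p + q, p) = (20 − 12)/(20 + 12) · 225792840 = 56448210.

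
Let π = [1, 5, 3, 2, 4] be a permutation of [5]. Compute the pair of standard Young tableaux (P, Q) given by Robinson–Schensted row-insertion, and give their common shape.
P = [1, 2, 4] / [3] / [5];  Q = [1, 2, 5] / [3] / [4];  common shape = (3, 1, 1)

Row-insert the values π_1, π_2, … into P one at a time, bumping the leftmost entry strictly greater than the inserted value down to the next row. The recording tableau Q records, in position (i, j), the step at which that cell was added to P.
  Insert 1 (step 1): P = [1];  Q = [1]
  Insert 5 (step 2): P = [1, 5];  Q = [1, 2]
  Insert 3 (step 3): P = [1, 3] / [5];  Q = [1, 2] / [3]
  Insert 2 (step 4): P = [1, 2] / [3] / [5];  Q = [1, 2] / [3] / [4]
  Insert 4 (step 5): P = [1, 2, 4] / [3] / [5];  Q = [1, 2, 5] / [3] / [4]
Final shape: (3, 1, 1).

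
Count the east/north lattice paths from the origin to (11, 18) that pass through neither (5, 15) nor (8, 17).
Number of paths = 29588814

Inclusion–exclusion. Total paths: C(29, 11) = 34597290. Through P₁: C(20, 5)·C(9, 6) = 1302336. Through P₂: C(25, 8)·C(4, 3) = 4326300. Since P₁ is strictly southwest of P₂, a monotone path through both must visit P₁ then P₂; paths through both = C(20, 5)·C(5, 3)·C(4, 3) = 620160. Avoid both = 34597290 − 1302336 − 4326300 + 620160 = 29588814.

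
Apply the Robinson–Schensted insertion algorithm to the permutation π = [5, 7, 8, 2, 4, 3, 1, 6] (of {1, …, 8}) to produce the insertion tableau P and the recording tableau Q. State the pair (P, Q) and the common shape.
P = [1, 3, 6] / [2, 7, 8] / [4] / [5];  Q = [1, 2, 3] / [4, 5, 8] / [6] / [7];  common shape = (3, 3, 1, 1)

Row-insert the values π_1, π_2, … into P one at a time, bumping the leftmost entry strictly greater than the inserted value down to the next row. The recording tableau Q records, in position (i, j), the step at which that cell was added to P.
  Insert 5 (step 1): P = [5];  Q = [1]
  Insert 7 (step 2): P = [5, 7];  Q = [1, 2]
  Insert 8 (step 3): P = [5, 7, 8];  Q = [1, 2, 3]
  Insert 2 (step 4): P = [2, 7, 8] / [5];  Q = [1, 2, 3] / [4]
  Insert 4 (step 5): P = [2, 4, 8] / [5, 7];  Q = [1, 2, 3] / [4, 5]
  Insert 3 (step 6): P = [2, 3, 8] / [4, 7] / [5];  Q = [1, 2, 3] / [4, 5] / [6]
  Insert 1 (step 7): P = [1, 3, 8] / [2, 7] / [4] / [5];  Q = [1, 2, 3] / [4, 5] / [6] / [7]
  Insert 6 (step 8): P = [1, 3, 6] / [2, 7, 8] / [4] / [5];  Q = [1, 2, 3] / [4, 5, 8] / [6] / [7]
Final shape: (3, 3, 1, 1).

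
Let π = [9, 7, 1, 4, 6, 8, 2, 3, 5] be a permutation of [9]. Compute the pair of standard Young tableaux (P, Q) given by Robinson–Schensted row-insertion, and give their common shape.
P = [1, 2, 3, 5] / [4, 6, 8] / [7] / [9];  Q = [1, 4, 5, 6] / [2, 8, 9] / [3] / [7];  common shape = (4, 3, 1, 1)

Row-insert the values π_1, π_2, … into P one at a time, bumping the leftmost entry strictly greater than the inserted value down to the next row. The recording tableau Q records, in position (i, j), the step at which that cell was added to P.
  Insert 9 (step 1): P = [9];  Q = [1]
  Insert 7 (step 2): P = [7] / [9];  Q = [1] / [2]
  Insert 1 (step 3): P = [1] / [7] / [9];  Q = [1] / [2] / [3]
  Insert 4 (step 4): P = [1, 4] / [7] / [9];  Q = [1, 4] / [2] / [3]
  Insert 6 (step 5): P = [1, 4, 6] / [7] / [9];  Q = [1, 4, 5] / [2] / [3]
  Insert 8 (step 6): P = [1, 4, 6, 8] / [7] / [9];  Q = [1, 4, 5, 6] / [2] / [3]
  Insert 2 (step 7): P = [1, 2, 6, 8] / [4] / [7] / [9];  Q = [1, 4, 5, 6] / [2] / [3] / [7]
  Insert 3 (step 8): P = [1, 2, 3, 8] / [4, 6] / [7] / [9];  Q = [1, 4, 5, 6] / [2, 8] / [3] / [7]
  Insert 5 (step 9): P = [1, 2, 3, 5] / [4, 6, 8] / [7] / [9];  Q = [1, 4, 5, 6] / [2, 8, 9] / [3] / [7]
Final shape: (4, 3, 1, 1).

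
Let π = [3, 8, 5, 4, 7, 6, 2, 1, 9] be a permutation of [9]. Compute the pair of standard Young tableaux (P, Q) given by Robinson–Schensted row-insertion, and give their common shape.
P = [1, 4, 6, 9] / [2, 7] / [3] / [5] / [8];  Q = [1, 2, 5, 9] / [3, 6] / [4] / [7] / [8];  common shape = (4, 2, 1, 1, 1)

Row-insert the values π_1, π_2, … into P one at a time, bumping the leftmost entry strictly greater than the inserted value down to the next row. The recording tableau Q records, in position (i, j), the step at which that cell was added to P.
  Insert 3 (step 1): P = [3];  Q = [1]
  Insert 8 (step 2): P = [3, 8];  Q = [1, 2]
  Insert 5 (step 3): P = [3, 5] / [8];  Q = [1, 2] / [3]
  Insert 4 (step 4): P = [3, 4] / [5] / [8];  Q = [1, 2] / [3] / [4]
  Insert 7 (step 5): P = [3, 4, 7] / [5] / [8];  Q = [1, 2, 5] / [3] / [4]
  Insert 6 (step 6): P = [3, 4, 6] / [5, 7] / [8];  Q = [1, 2, 5] / [3, 6] / [4]
  Insert 2 (step 7): P = [2, 4, 6] / [3, 7] / [5] / [8];  Q = [1, 2, 5] / [3, 6] / [4] / [7]
  Insert 1 (step 8): P = [1, 4, 6] / [2, 7] / [3] / [5] / [8];  Q = [1, 2, 5] / [3, 6] / [4] / [7] / [8]
  Insert 9 (step 9): P = [1, 4, 6, 9] / [2, 7] / [3] / [5] / [8];  Q = [1, 2, 5, 9] / [3, 6] / [4] / [7] / [8]
Final shape: (4, 2, 1, 1, 1).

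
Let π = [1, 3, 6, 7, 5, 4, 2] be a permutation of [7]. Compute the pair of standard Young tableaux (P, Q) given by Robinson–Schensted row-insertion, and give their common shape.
P = [1, 2, 4, 7] / [3] / [5] / [6];  Q = [1, 2, 3, 4] / [5] / [6] / [7];  common shape = (4, 1, 1, 1)

Row-insert the values π_1, π_2, … into P one at a time, bumping the leftmost entry strictly greater than the inserted value down to the next row. The recording tableau Q records, in position (i, j), the step at which that cell was added to P.
  Insert 1 (step 1): P = [1];  Q = [1]
  Insert 3 (step 2): P = [1, 3];  Q = [1, 2]
  Insert 6 (step 3): P = [1, 3, 6];  Q = [1, 2, 3]
  Insert 7 (step 4): P = [1, 3, 6, 7];  Q = [1, 2, 3, 4]
  Insert 5 (step 5): P = [1, 3, 5, 7] / [6];  Q = [1, 2, 3, 4] / [5]
  Insert 4 (step 6): P = [1, 3, 4, 7] / [5] / [6];  Q = [1, 2, 3, 4] / [5] / [6]
  Insert 2 (step 7): P = [1, 2, 4, 7] / [3] / [5] / [6];  Q = [1, 2, 3, 4] / [5] / [6] / [7]
Final shape: (4, 1, 1, 1).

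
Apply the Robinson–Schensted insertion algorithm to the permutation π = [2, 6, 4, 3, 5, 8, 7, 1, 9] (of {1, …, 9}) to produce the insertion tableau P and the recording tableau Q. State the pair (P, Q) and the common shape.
P = [1, 3, 5, 7, 9] / [2, 8] / [4] / [6];  Q = [1, 2, 5, 6, 9] / [3, 7] / [4] / [8];  common shape = (5, 2, 1, 1)

Row-insert the values π_1, π_2, … into P one at a time, bumping the leftmost entry strictly greater than the inserted value down to the next row. The recording tableau Q records, in position (i, j), the step at which that cell was added to P.
  Insert 2 (step 1): P = [2];  Q = [1]
  Insert 6 (step 2): P = [2, 6];  Q = [1, 2]
  Insert 4 (step 3): P = [2, 4] / [6];  Q = [1, 2] / [3]
  Insert 3 (step 4): P = [2, 3] / [4] / [6];  Q = [1, 2] / [3] / [4]
  Insert 5 (step 5): P = [2, 3, 5] / [4] / [6];  Q = [1, 2, 5] / [3] / [4]
  Insert 8 (step 6): P = [2, 3, 5, 8] / [4] / [6];  Q = [1, 2, 5, 6] / [3] / [4]
  Insert 7 (step 7): P = [2, 3, 5, 7] / [4, 8] / [6];  Q = [1, 2, 5, 6] / [3, 7] / [4]
  Insert 1 (step 8): P = [1, 3, 5, 7] / [2, 8] / [4] / [6];  Q = [1, 2, 5, 6] / [3, 7] / [4] / [8]
  Insert 9 (step 9): P = [1, 3, 5, 7, 9] / [2, 8] / [4] / [6];  Q = [1, 2, 5, 6, 9] / [3, 7] / [4] / [8]
Final shape: (5, 2, 1, 1).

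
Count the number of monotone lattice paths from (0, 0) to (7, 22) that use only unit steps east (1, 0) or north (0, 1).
Number of paths = 1560780

A monotone lattice path from (0, 0) to (7, 22) consists of 7 east steps and 22 north steps in some order, so it is determined by which 7 of the 29 steps are east. The count is C(29, 7) = 1560780.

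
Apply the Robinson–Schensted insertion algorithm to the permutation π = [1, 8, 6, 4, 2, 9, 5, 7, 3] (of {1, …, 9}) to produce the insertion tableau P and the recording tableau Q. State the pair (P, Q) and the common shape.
P = [1, 2, 3, 7] / [4, 5] / [6, 9] / [8];  Q = [1, 2, 6, 8] / [3, 7] / [4, 9] / [5];  common shape = (4, 2, 2, 1)

Row-insert the values π_1, π_2, … into P one at a time, bumping the leftmost entry strictly greater than the inserted value down to the next row. The recording tableau Q records, in position (i, j), the step at which that cell was added to P.
  Insert 1 (step 1): P = [1];  Q = [1]
  Insert 8 (step 2): P = [1, 8];  Q = [1, 2]
  Insert 6 (step 3): P = [1, 6] / [8];  Q = [1, 2] / [3]
  Insert 4 (step 4): P = [1, 4] / [6] / [8];  Q = [1, 2] / [3] / [4]
  Insert 2 (step 5): P = [1, 2] / [4] / [6] / [8];  Q = [1, 2] / [3] / [4] / [5]
  Insert 9 (step 6): P = [1, 2, 9] / [4] / [6] / [8];  Q = [1, 2, 6] / [3] / [4] / [5]
  Insert 5 (step 7): P = [1, 2, 5] / [4, 9] / [6] / [8];  Q = [1, 2, 6] / [3, 7] / [4] / [5]
  Insert 7 (step 8): P = [1, 2, 5, 7] / [4, 9] / [6] / [8];  Q = [1, 2, 6, 8] / [3, 7] / [4] / [5]
  Insert 3 (step 9): P = [1, 2, 3, 7] / [4, 5] / [6, 9] / [8];  Q = [1, 2, 6, 8] / [3, 7] / [4, 9] / [5]
Final shape: (4, 2, 2, 1).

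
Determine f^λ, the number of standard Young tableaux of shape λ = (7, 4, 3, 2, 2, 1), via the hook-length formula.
# SYT of shape (7, 4, 3, 2, 2, 1) = 58198140

Hook-length formula: f^λ = n! / Π hook(c), product over all cells c of the Young diagram. For λ = (7, 4, 3, 2, 2, 1), n = 19 boxes. Hook lengths by row (left-to-right, top-to-bottom): [12, 10, 7, 5, 3, 2, 1]; [8, 6, 3, 1]; [6, 4, 1]; [4, 2]; [3, 1]; [1]. Product of hooks = 2090188800. So f^λ = 19! / 2090188800 = 121645100408832000 / 2090188800 = 58198140.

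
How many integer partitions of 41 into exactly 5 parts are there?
p(41, 5 parts) = 1226

Partitions of n into exactly k parts are in bijection with partitions of n − k into at most k parts (subtract 1 from each part). So p(41, exactly 5) = p(36, parts ≤ 5). Computing via the recurrence p(m, j) = p(m, j−1) + p(m−j, j) gives 1226.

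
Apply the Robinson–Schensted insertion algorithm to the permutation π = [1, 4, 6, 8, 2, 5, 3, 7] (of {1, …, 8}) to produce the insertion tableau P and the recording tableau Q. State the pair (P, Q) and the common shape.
P = [1, 2, 3, 7] / [4, 5, 8] / [6];  Q = [1, 2, 3, 4] / [5, 6, 8] / [7];  common shape = (4, 3, 1)

Row-insert the values π_1, π_2, … into P one at a time, bumping the leftmost entry strictly greater than the inserted value down to the next row. The recording tableau Q records, in position (i, j), the step at which that cell was added to P.
  Insert 1 (step 1): P = [1];  Q = [1]
  Insert 4 (step 2): P = [1, 4];  Q = [1, 2]
  Insert 6 (step 3): P = [1, 4, 6];  Q = [1, 2, 3]
  Insert 8 (step 4): P = [1, 4, 6, 8];  Q = [1, 2, 3, 4]
  Insert 2 (step 5): P = [1, 2, 6, 8] / [4];  Q = [1, 2, 3, 4] / [5]
  Insert 5 (step 6): P = [1, 2, 5, 8] / [4, 6];  Q = [1, 2, 3, 4] / [5, 6]
  Insert 3 (step 7): P = [1, 2, 3, 8] / [4, 5] / [6];  Q = [1, 2, 3, 4] / [5, 6] / [7]
  Insert 7 (step 8): P = [1, 2, 3, 7] / [4, 5, 8] / [6];  Q = [1, 2, 3, 4] / [5, 6, 8] / [7]
Final shape: (4, 3, 1).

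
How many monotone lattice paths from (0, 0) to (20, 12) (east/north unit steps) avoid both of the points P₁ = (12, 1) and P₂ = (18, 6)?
Number of paths = 221209754

Inclusion–exclusion. Total paths: C(32, 20) = 225792840. Through P₁: C(13, 12)·C(19, 8) = 982566. Through P₂: C(24, 18)·C(8, 2) = 3768688. Since P₁ is strictly southwest of P₂, a monotone path through both must visit P₁ then P₂; paths through both = C(13, 12)·C(11, 6)·C(8, 2) = 168168. Avoid both = 225792840 − 982566 − 3768688 + 168168 = 221209754.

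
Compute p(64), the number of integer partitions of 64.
p(64) = 1741630

Compute p(n) via the recurrence p(n, m) = p(n, m−1) + p(n−m, m), where p(n, m) counts partitions of n with all parts ≤ m and p(n) = p(n, n). The base cases are p(0, m) = 1 and p(n, 0) = 0 for n > 0. Filling the table yields p(64) = 1741630. (Euler's pentagonal recurrence is an alternative.)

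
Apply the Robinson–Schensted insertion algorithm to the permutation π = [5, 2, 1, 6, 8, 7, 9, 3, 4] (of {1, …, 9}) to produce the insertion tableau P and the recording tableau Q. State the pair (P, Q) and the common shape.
P = [1, 3, 4, 9] / [2, 6, 7] / [5, 8];  Q = [1, 4, 5, 7] / [2, 6, 9] / [3, 8];  common shape = (4, 3, 2)

Row-insert the values π_1, π_2, … into P one at a time, bumping the leftmost entry strictly greater than the inserted value down to the next row. The recording tableau Q records, in position (i, j), the step at which that cell was added to P.
  Insert 5 (step 1): P = [5];  Q = [1]
  Insert 2 (step 2): P = [2] / [5];  Q = [1] / [2]
  Insert 1 (step 3): P = [1] / [2] / [5];  Q = [1] / [2] / [3]
  Insert 6 (step 4): P = [1, 6] / [2] / [5];  Q = [1, 4] / [2] / [3]
  Insert 8 (step 5): P = [1, 6, 8] / [2] / [5];  Q = [1, 4, 5] / [2] / [3]
  Insert 7 (step 6): P = [1, 6, 7] / [2, 8] / [5];  Q = [1, 4, 5] / [2, 6] / [3]
  Insert 9 (step 7): P = [1, 6, 7, 9] / [2, 8] / [5];  Q = [1, 4, 5, 7] / [2, 6] / [3]
  Insert 3 (step 8): P = [1, 3, 7, 9] / [2, 6] / [5, 8];  Q = [1, 4, 5, 7] / [2, 6] / [3, 8]
  Insert 4 (step 9): P = [1, 3, 4, 9] / [2, 6, 7] / [5, 8];  Q = [1, 4, 5, 7] / [2, 6, 9] / [3, 8]
Final shape: (4, 3, 2).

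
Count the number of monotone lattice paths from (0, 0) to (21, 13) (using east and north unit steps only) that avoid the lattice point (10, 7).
Number of paths = 687295312

Total paths from (0, 0) to (21, 13): C(34, 21) = 927983760. Paths through (10, 7): (paths (0, 0) → (10, 7)) × (paths (10, 7) → (21, 13)) = C(17, 10) · C(17, 11) = 19448 · 12376 = 240688448. Avoidance count = 927983760 − 240688448 = 687295312.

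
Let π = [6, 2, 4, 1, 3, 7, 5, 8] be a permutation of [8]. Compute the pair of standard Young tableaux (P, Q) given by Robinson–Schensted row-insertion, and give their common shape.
P = [1, 3, 5, 8] / [2, 4, 7] / [6];  Q = [1, 3, 6, 8] / [2, 5, 7] / [4];  common shape = (4, 3, 1)

Row-insert the values π_1, π_2, … into P one at a time, bumping the leftmost entry strictly greater than the inserted value down to the next row. The recording tableau Q records, in position (i, j), the step at which that cell was added to P.
  Insert 6 (step 1): P = [6];  Q = [1]
  Insert 2 (step 2): P = [2] / [6];  Q = [1] / [2]
  Insert 4 (step 3): P = [2, 4] / [6];  Q = [1, 3] / [2]
  Insert 1 (step 4): P = [1, 4] / [2] / [6];  Q = [1, 3] / [2] / [4]
  Insert 3 (step 5): P = [1, 3] / [2, 4] / [6];  Q = [1, 3] / [2, 5] / [4]
  Insert 7 (step 6): P = [1, 3, 7] / [2, 4] / [6];  Q = [1, 3, 6] / [2, 5] / [4]
  Insert 5 (step 7): P = [1, 3, 5] / [2, 4, 7] / [6];  Q = [1, 3, 6] / [2, 5, 7] / [4]
  Insert 8 (step 8): P = [1, 3, 5, 8] / [2, 4, 7] / [6];  Q = [1, 3, 6, 8] / [2, 5, 7] / [4]
Final shape: (4, 3, 1).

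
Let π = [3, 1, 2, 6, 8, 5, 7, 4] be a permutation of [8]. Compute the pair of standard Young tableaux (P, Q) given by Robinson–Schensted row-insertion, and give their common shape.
P = [1, 2, 4, 7] / [3, 5, 8] / [6];  Q = [1, 3, 4, 5] / [2, 6, 7] / [8];  common shape = (4, 3, 1)

Row-insert the values π_1, π_2, … into P one at a time, bumping the leftmost entry strictly greater than the inserted value down to the next row. The recording tableau Q records, in position (i, j), the step at which that cell was added to P.
  Insert 3 (step 1): P = [3];  Q = [1]
  Insert 1 (step 2): P = [1] / [3];  Q = [1] / [2]
  Insert 2 (step 3): P = [1, 2] / [3];  Q = [1, 3] / [2]
  Insert 6 (step 4): P = [1, 2, 6] / [3];  Q = [1, 3, 4] / [2]
  Insert 8 (step 5): P = [1, 2, 6, 8] / [3];  Q = [1, 3, 4, 5] / [2]
  Insert 5 (step 6): P = [1, 2, 5, 8] / [3, 6];  Q = [1, 3, 4, 5] / [2, 6]
  Insert 7 (step 7): P = [1, 2, 5, 7] / [3, 6, 8];  Q = [1, 3, 4, 5] / [2, 6, 7]
  Insert 4 (step 8): P = [1, 2, 4, 7] / [3, 5, 8] / [6];  Q = [1, 3, 4, 5] / [2, 6, 7] / [8]
Final shape: (4, 3, 1).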